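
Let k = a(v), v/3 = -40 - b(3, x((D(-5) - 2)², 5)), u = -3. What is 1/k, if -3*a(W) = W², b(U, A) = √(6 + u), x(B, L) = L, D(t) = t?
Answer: -1603/7651227 + 80*√3/7651227 ≈ -0.00019140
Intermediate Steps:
b(U, A) = √3 (b(U, A) = √(6 - 3) = √3)
v = -120 - 3*√3 (v = 3*(-40 - √3) = -120 - 3*√3 ≈ -125.20)
a(W) = -W²/3
k = -(-120 - 3*√3)²/3 ≈ -5224.7
1/k = 1/(-4809 - 240*√3)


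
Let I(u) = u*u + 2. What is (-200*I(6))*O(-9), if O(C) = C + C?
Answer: 136800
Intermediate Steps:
O(C) = 2*C
I(u) = 2 + u² (I(u) = u² + 2 = 2 + u²)
(-200*I(6))*O(-9) = (-200*(2 + 6²))*(2*(-9)) = -200*(2 + 36)*(-18) = -200*38*(-18) = -7600*(-18) = 136800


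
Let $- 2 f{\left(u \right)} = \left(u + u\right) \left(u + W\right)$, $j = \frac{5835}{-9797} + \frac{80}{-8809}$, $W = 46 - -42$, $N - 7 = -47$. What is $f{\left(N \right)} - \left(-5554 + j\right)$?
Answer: $\frac{645071635677}{86301773} \approx 7474.6$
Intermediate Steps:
$N = -40$ ($N = 7 - 47 = -40$)
$W = 88$ ($W = 46 + 42 = 88$)
$j = - \frac{52184275}{86301773}$ ($j = 5835 \left(- \frac{1}{9797}\right) + 80 \left(- \frac{1}{8809}\right) = - \frac{5835}{9797} - \frac{80}{8809} = - \frac{52184275}{86301773} \approx -0.60467$)
$f{\left(u \right)} = - u \left(88 + u\right)$ ($f{\left(u \right)} = - \frac{\left(u + u\right) \left(u + 88\right)}{2} = - \frac{2 u \left(88 + u\right)}{2} = - u \left(88 + u\right)$)
$f{\left(N \right)} - \left(-5554 + j\right) = \left(-1\right) \left(-40\right) \left(88 - 40\right) - \left(-5554 - \frac{52184275}{86301773}\right) = \left(-1\right) \left(-40\right) 48 - - \frac{479372231517}{86301773} = 1920 + \frac{479372231517}{86301773} = \frac{645071635677}{86301773}$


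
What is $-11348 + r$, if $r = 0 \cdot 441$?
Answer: $-11348$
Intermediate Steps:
$r = 0$
$-11348 + r = -11348 + 0 = -11348$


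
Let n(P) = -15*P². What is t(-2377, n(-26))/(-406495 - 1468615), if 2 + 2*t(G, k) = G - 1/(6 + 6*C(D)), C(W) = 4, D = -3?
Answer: 71371/112506600 ≈ 0.00063437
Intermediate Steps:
t(G, k) = -61/60 + G/2 (t(G, k) = -1 + (G - 1/(6 + 6*4))/2 = -1 + (G - 1/(6 + 24))/2 = -1 + (G - 1/30)/2 = -1 + (-1/30 + G)/2 = -1 + (-1/60 + G/2) = -61/60 + G/2)
t(-2377, n(-26))/(-406495 - 1468615) = (-61/60 + (½)*(-2377))/(-406495 - 1468615) = (-61/60 - 2377/2)/(-1875110) = -71371/60*(-1/1875110) = 71371/112506600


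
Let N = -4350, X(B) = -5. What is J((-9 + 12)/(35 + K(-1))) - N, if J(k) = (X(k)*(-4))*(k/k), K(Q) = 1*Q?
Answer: 4370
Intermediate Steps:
K(Q) = Q
J(k) = 20 (J(k) = (-5*(-4))*(k/k) = 20*1 = 20)
J((-9 + 12)/(35 + K(-1))) - N = 20 - 1*(-4350) = 20 + 4350 = 4370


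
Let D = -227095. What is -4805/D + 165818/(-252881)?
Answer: -7288269101/11485602139 ≈ -0.63456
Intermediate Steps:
-4805/D + 165818/(-252881) = -4805/(-227095) + 165818/(-252881) = -4805*(-1/227095) + 165818*(-1/252881) = 961/45419 - 165818/252881 = -7288269101/11485602139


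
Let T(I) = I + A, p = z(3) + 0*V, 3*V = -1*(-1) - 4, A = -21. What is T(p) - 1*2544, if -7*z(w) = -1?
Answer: -17954/7 ≈ -2564.9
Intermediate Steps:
z(w) = 1/7 (z(w) = -1/7*(-1) = 1/7)
V = -1 (V = (-1*(-1) - 4)/3 = (1 - 4)/3 = (1/3)*(-3) = -1)
p = 1/7 (p = 1/7 + 0*(-1) = 1/7 + 0 = 1/7 ≈ 0.14286)
T(I) = -21 + I (T(I) = I - 21 = -21 + I)
T(p) - 1*2544 = (-21 + 1/7) - 1*2544 = -146/7 - 2544 = -17954/7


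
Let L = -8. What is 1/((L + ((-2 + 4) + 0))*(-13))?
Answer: 1/78 ≈ 0.012821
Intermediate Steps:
1/((L + ((-2 + 4) + 0))*(-13)) = 1/((-8 + ((-2 + 4) + 0))*(-13)) = 1/((-8 + (2 + 0))*(-13)) = 1/((-8 + 2)*(-13)) = 1/(-6*(-13)) = 1/78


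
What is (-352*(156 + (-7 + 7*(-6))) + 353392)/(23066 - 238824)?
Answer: -157864/107879 ≈ -1.4633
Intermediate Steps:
(-352*(156 + (-7 + 7*(-6))) + 353392)/(23066 - 238824) = (-352*(156 + (-7 - 42)) + 353392)/(-215758) = (-352*(156 - 49) + 353392)*(-1/215758) = (-352*107 + 353392)*(-1/215758) = (-37664 + 353392)*(-1/215758) = 315728*(-1/215758) = -157864/107879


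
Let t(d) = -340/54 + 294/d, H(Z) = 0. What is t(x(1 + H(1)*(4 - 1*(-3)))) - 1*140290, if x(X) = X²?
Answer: -3780062/27 ≈ -1.4000e+5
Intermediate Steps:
t(d) = -170/27 + 294/d (t(d) = -340*1/54 + 294/d = -170/27 + 294/d)
t(x(1 + H(1)*(4 - 1*(-3)))) - 1*140290 = (-170/27 + 294/((1 + 0*(4 - 1*(-3)))²)) - 1*140290 = (-170/27 + 294/((1 + 0*(4 + 3))²)) - 140290 = (-170/27 + 294/((1 + 0*7)²)) - 140290 = (-170/27 + 294/((1 + 0)²)) - 140290 = (-170/27 + 294/(1²)) - 140290 = (-170/27 + 294/1) - 140290 = (-170/27 + 294*1) - 140290 = (-170/27 + 294) - 140290 = 7768/27 - 140290 = -3780062/27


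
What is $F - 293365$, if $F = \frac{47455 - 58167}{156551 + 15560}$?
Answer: $- \frac{50491354227}{172111} \approx -2.9337 \cdot 10^{5}$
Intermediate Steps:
$F = - \frac{10712}{172111} \approx -0.062239$
$F - 293365 = - \frac{10712}{172111} - 293365 = - \frac{50491354227}{172111}$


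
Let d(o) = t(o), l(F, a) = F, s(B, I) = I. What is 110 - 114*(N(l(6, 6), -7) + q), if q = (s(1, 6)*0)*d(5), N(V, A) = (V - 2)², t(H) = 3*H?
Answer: -1714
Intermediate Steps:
N(V, A) = (-2 + V)²
d(o) = 3*o
q = 0 (q = (6*0)*(3*5) = 0*15 = 0)
110 - 114*(N(l(6, 6), -7) + q) = 110 - 114*((-2 + 6)² + 0) = 110 - 114*(4² + 0) = 110 - 114*(16 + 0) = 110 - 114*16 = 110 - 1824 = -1714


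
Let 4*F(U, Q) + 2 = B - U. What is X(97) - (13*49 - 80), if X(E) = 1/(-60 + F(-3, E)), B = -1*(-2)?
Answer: -132013/237 ≈ -557.02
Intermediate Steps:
B = 2
F(U, Q) = -U/4 (F(U, Q) = -½ + (2 - U)/4 = -½ + (½ - U/4) = -U/4)
X(E) = -4/237 (X(E) = 1/(-60 - ¼*(-3)) = 1/(-60 + ¾) = 1/(-237/4) = -4/237)
X(97) - (13*49 - 80) = -4/237 - (13*49 - 80) = -4/237 - (637 - 80) = -4/237 - 1*557 = -4/237 - 557 = -132013/237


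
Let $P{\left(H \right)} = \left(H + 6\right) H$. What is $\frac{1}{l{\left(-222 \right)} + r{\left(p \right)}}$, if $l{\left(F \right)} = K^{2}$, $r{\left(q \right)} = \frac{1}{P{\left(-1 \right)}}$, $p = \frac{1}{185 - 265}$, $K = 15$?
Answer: $\frac{5}{1124} \approx 0.0044484$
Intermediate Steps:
$P{\left(H \right)} = H \left(6 + H\right)$ ($P{\left(H \right)} = \left(6 + H\right) H = H \left(6 + H\right)$)
$p = - \frac{1}{80}$ ($p = \frac{1}{-80} = - \frac{1}{80} \approx -0.0125$)
$r{\left(q \right)} = - \frac{1}{5}$ ($r{\left(q \right)} = \frac{1}{\left(-1\right) \left(6 - 1\right)} = \frac{1}{\left(-1\right) 5} = \frac{1}{-5} = - \frac{1}{5}$)
$l{\left(F \right)} = 225$ ($l{\left(F \right)} = 15^{2} = 225$)
$\frac{1}{l{\left(-222 \right)} + r{\left(p \right)}} = \frac{1}{225 - \frac{1}{5}} = \frac{1}{\frac{1124}{5}} = \frac{5}{1124}$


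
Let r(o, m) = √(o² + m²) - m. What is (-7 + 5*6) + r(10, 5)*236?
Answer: -1157 + 1180*√5 ≈ 1481.6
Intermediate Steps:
r(o, m) = √(m² + o²) - m
(-7 + 5*6) + r(10, 5)*236 = (-7 + 5*6) + (√(5² + 10²) - 1*5)*236 = (-7 + 30) + (√(25 + 100) - 5)*236 = 23 + (√125 - 5)*236 = 23 + (5*√5 - 5)*236 = 23 + (-5 + 5*√5)*236 = 23 + (-1180 + 1180*√5) = -1157 + 1180*√5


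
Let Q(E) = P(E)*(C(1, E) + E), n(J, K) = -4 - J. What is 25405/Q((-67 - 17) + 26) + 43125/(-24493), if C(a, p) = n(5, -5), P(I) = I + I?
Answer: 287077165/190359596 ≈ 1.5081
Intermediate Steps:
P(I) = 2*I
C(a, p) = -9 (C(a, p) = -4 - 1*5 = -4 - 5 = -9)
Q(E) = 2*E*(-9 + E) (Q(E) = (2*E)*(-9 + E) = 2*E*(-9 + E))
25405/Q((-67 - 17) + 26) + 43125/(-24493) = 25405/((2*((-67 - 17) + 26)*(-9 + ((-67 - 17) + 26)))) + 43125/(-24493) = 25405/((2*(-84 + 26)*(-9 + (-84 + 26)))) + 43125*(-1/24493) = 25405/((2*(-58)*(-9 - 58))) - 43125/24493 = 25405/((2*(-58)*(-67))) - 43125/24493 = 25405/7772 - 43125/24493 = 287077165/190359596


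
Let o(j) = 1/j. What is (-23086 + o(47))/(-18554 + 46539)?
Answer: -1085041/1315295 ≈ -0.82494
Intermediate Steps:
(-23086 + o(47))/(-18554 + 46539) = (-23086 + 1/47)/(-18554 + 46539) = (-23086 + 1/47)/27985 = -1085041/47*1/27985 = -1085041/1315295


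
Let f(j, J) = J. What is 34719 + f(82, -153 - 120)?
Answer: 34446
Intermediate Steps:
34719 + f(82, -153 - 120) = 34719 + (-153 - 120) = 34719 - 273 = 34446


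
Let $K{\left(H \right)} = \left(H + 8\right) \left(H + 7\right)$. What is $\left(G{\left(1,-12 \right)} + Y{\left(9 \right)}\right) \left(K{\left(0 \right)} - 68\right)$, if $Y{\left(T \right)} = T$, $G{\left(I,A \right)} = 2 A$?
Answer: $180$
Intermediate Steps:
$K{\left(H \right)} = \left(7 + H\right) \left(8 + H\right)$ ($K{\left(H \right)} = \left(8 + H\right) \left(7 + H\right) = \left(7 + H\right) \left(8 + H\right)$)
$\left(G{\left(1,-12 \right)} + Y{\left(9 \right)}\right) \left(K{\left(0 \right)} - 68\right) = \left(2 \left(-12\right) + 9\right) \left(\left(56 + 0^{2} + 15 \cdot 0\right) - 68\right) = \left(-24 + 9\right) \left(\left(56 + 0 + 0\right) - 68\right) = - 15 \left(56 - 68\right) = \left(-15\right) \left(-12\right) = 180$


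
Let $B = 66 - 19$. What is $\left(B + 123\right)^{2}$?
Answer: $28900$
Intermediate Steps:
$B = 47$ ($B = 66 - 19 = 47$)
$\left(B + 123\right)^{2} = \left(47 + 123\right)^{2} = 170^{2} = 28900$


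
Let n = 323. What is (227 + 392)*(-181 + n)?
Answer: 87898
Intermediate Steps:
(227 + 392)*(-181 + n) = (227 + 392)*(-181 + 323) = 619*142 = 87898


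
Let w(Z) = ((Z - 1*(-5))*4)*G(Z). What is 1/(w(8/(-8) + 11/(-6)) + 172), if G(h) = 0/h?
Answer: 1/172 ≈ 0.0058140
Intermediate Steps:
G(h) = 0
w(Z) = 0 (w(Z) = ((Z - 1*(-5))*4)*0 = ((Z + 5)*4)*0 = ((5 + Z)*4)*0 = (20 + 4*Z)*0 = 0)
1/(w(8/(-8) + 11/(-6)) + 172) = 1/(0 + 172) = 1/172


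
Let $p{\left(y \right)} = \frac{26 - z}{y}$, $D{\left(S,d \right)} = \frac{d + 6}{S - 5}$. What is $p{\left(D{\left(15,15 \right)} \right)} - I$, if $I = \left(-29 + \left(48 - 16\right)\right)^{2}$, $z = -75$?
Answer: $\frac{821}{21} \approx 39.095$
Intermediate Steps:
$D{\left(S,d \right)} = \frac{6 + d}{-5 + S}$
$p{\left(y \right)} = \frac{101}{y}$ ($p{\left(y \right)} = \frac{26 - -75}{y} = \frac{26 + 75}{y} = \frac{101}{y}$)
$I = 9$ ($I = \left(-29 + 32\right)^{2} = 3^{2} = 9$)
$p{\left(D{\left(15,15 \right)} \right)} - I = \frac{101}{\frac{1}{-5 + 15} \left(6 + 15\right)} - 9 = \frac{101}{\frac{1}{10} \cdot 21} - 9 = \frac{101}{\frac{21}{10}} - 9 = 101 \cdot \frac{10}{21} - 9 = \frac{1010}{21} - 9 = \frac{821}{21}$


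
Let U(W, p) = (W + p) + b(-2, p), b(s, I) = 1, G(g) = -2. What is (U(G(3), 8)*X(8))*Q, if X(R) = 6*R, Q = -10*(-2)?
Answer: 6720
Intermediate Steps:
Q = 20
U(W, p) = 1 + W + p (U(W, p) = (W + p) + 1 = 1 + W + p)
(U(G(3), 8)*X(8))*Q = ((1 - 2 + 8)*(6*8))*20 = (7*48)*20 = 336*20 = 6720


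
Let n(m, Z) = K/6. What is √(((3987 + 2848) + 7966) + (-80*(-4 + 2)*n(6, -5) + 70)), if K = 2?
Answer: √134319/3 ≈ 122.17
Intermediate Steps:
n(m, Z) = ⅓ (n(m, Z) = 2/6 = 2*(⅙) = ⅓)
√(((3987 + 2848) + 7966) + (-80*(-4 + 2)*n(6, -5) + 70)) = √(((3987 + 2848) + 7966) + (-80*(-4 + 2)/3 + 70)) = √((6835 + 7966) + (-(-160)/3 + 70)) = √(14801 + (-80*(-⅔) + 70)) = √(14801 + (160/3 + 70)) = √(14801 + 370/3) = √(44773/3) = √134319/3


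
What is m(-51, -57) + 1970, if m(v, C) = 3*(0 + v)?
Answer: 1817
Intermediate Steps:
m(v, C) = 3*v
m(-51, -57) + 1970 = 3*(-51) + 1970 = -153 + 1970 = 1817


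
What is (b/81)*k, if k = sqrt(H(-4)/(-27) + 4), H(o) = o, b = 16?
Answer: 64*sqrt(21)/729 ≈ 0.40231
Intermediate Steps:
k = 4*sqrt(21)/9 (k = sqrt(-4/(-27) + 4) = sqrt(-4*(-1/27) + 4) = sqrt(4/27 + 4) = sqrt(112/27) = 4*sqrt(21)/9 ≈ 2.0367)
(b/81)*k = (16/81)*(4*sqrt(21)/9) = (16*(1/81))*(4*sqrt(21)/9) = 16*(4*sqrt(21)/9)/81 = 64*sqrt(21)/729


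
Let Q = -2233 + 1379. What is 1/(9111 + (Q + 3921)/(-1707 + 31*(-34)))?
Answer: 2761/25152404 ≈ 0.00010977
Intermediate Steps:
Q = -854
1/(9111 + (Q + 3921)/(-1707 + 31*(-34))) = 1/(9111 + (-854 + 3921)/(-1707 + 31*(-34))) = 1/(9111 + 3067/(-1707 - 1054)) = 1/(9111 + 3067/(-2761)) = 1/(9111 + 3067*(-1/2761)) = 1/(9111 - 3067/2761) = 1/(25152404/2761) = 2761/25152404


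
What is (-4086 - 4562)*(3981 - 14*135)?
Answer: -18082968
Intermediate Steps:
(-4086 - 4562)*(3981 - 14*135) = -8648*(3981 - 1890) = -8648*2091 = -18082968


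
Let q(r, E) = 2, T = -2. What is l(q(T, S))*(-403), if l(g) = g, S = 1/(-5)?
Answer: -806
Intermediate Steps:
S = -⅕ ≈ -0.20000
l(q(T, S))*(-403) = 2*(-403) = -806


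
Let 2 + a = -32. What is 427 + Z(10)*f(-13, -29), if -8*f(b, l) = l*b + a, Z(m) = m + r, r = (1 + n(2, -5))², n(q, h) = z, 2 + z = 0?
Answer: -357/8 ≈ -44.625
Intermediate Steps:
z = -2 (z = -2 + 0 = -2)
a = -34 (a = -2 - 32 = -34)
n(q, h) = -2
r = 1 (r = (1 - 2)² = (-1)² = 1)
Z(m) = 1 + m (Z(m) = m + 1 = 1 + m)
f(b, l) = 17/4 - b*l/8 (f(b, l) = -(l*b - 34)/8 = -(b*l - 34)/8 = -(-34 + b*l)/8 = 17/4 - b*l/8)
427 + Z(10)*f(-13, -29) = 427 + (1 + 10)*(17/4 - ⅛*(-13)*(-29)) = 427 + 11*(17/4 - 377/8) = 427 + 11*(-343/8) = 427 - 3773/8 = -357/8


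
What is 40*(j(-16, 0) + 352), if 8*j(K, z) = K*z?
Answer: 14080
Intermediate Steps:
j(K, z) = K*z/8 (j(K, z) = (K*z)/8 = K*z/8)
40*(j(-16, 0) + 352) = 40*((⅛)*(-16)*0 + 352) = 40*(0 + 352) = 40*352 = 14080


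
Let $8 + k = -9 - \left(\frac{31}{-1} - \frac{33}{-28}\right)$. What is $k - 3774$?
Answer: $- \frac{105313}{28} \approx -3761.2$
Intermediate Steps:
$k = \frac{359}{28}$ ($k = -8 - \left(9 - 31 + \frac{33}{28}\right) = -8 - - \frac{583}{28} = -8 + \left(-9 + \frac{835}{28}\right) = -8 + \frac{583}{28} = \frac{359}{28} \approx 12.821$)
$k - 3774 = \frac{359}{28} - 3774 = - \frac{105313}{28}$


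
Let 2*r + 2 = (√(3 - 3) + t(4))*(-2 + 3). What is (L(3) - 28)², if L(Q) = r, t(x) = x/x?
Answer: 3249/4 ≈ 812.25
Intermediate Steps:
t(x) = 1
r = -½ (r = -1 + ((√(3 - 3) + 1)*(-2 + 3))/2 = -1 + ((√0 + 1)*1)/2 = -1 + ((0 + 1)*1)/2 = -1 + (1*1)/2 = -1 + (½)*1 = -1 + ½ = -½ ≈ -0.50000)
L(Q) = -½
(L(3) - 28)² = (-½ - 28)² = (-57/2)² = 3249/4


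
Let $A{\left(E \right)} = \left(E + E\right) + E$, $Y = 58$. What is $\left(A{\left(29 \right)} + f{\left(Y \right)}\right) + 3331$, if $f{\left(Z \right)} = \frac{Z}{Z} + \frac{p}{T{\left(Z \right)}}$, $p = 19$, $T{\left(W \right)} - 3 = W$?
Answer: $\frac{208578}{61} \approx 3419.3$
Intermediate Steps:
$T{\left(W \right)} = 3 + W$
$A{\left(E \right)} = 3 E$ ($A{\left(E \right)} = 2 E + E = 3 E$)
$f{\left(Z \right)} = 1 + \frac{19}{3 + Z}$ ($f{\left(Z \right)} = \frac{Z}{Z} + \frac{19}{3 + Z} = 1 + \frac{19}{3 + Z}$)
$\left(A{\left(29 \right)} + f{\left(Y \right)}\right) + 3331 = \left(3 \cdot 29 + \frac{22 + 58}{3 + 58}\right) + 3331 = \left(87 + \frac{1}{61} \cdot 80\right) + 3331 = \left(87 + \frac{80}{61}\right) + 3331 = \frac{5387}{61} + 3331 = \frac{208578}{61}$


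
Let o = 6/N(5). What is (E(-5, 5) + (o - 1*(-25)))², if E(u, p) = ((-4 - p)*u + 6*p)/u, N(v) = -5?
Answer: 1936/25 ≈ 77.440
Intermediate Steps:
E(u, p) = (6*p + u*(-4 - p))/u (E(u, p) = (u*(-4 - p) + 6*p)/u = (6*p + u*(-4 - p))/u)
o = -6/5 (o = 6/(-5) = 6*(-⅕) = -6/5 ≈ -1.2000)
(E(-5, 5) + (o - 1*(-25)))² = ((-4 - 1*5 + 6*5/(-5)) + (-6/5 - 1*(-25)))² = ((-4 - 5 + 6*5*(-⅕)) + (-6/5 + 25))² = ((-4 - 5 - 6) + 119/5)² = (-15 + 119/5)² = (44/5)² = 1936/25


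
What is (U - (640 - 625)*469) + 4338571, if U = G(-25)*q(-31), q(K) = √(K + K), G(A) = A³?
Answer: 4331536 - 15625*I*√62 ≈ 4.3315e+6 - 1.2303e+5*I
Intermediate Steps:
q(K) = √2*√K (q(K) = √(2*K) = √2*√K)
U = -15625*I*√62 (U = (-25)³*(√2*√(-31)) = -15625*√2*I*√31 = -15625*I*√62 ≈ -1.2303e+5*I)
(U - (640 - 625)*469) + 4338571 = (-15625*I*√62 - (640 - 625)*469) + 4338571 = (-15625*I*√62 - 15*469) + 4338571 = (-15625*I*√62 - 1*7035) + 4338571 = (-15625*I*√62 - 7035) + 4338571 = (-7035 - 15625*I*√62) + 4338571 = 4331536 - 15625*I*√62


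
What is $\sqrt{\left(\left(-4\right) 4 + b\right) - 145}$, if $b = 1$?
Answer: $4 i \sqrt{10} \approx 12.649 i$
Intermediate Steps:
$\sqrt{\left(\left(-4\right) 4 + b\right) - 145} = \sqrt{\left(\left(-4\right) 4 + 1\right) - 145} = \sqrt{\left(-16 + 1\right) - 145} = \sqrt{-15 - 145} = \sqrt{-160} = 4 i \sqrt{10}$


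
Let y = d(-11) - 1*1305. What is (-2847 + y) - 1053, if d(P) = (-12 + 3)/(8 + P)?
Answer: -5202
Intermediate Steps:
d(P) = -9/(8 + P)
y = -1302 (y = -9/(8 - 11) - 1*1305 = -9/(-3) - 1305 = -9*(-⅓) - 1305 = 3 - 1305 = -1302)
(-2847 + y) - 1053 = (-2847 - 1302) - 1053 = -4149 - 1053 = -5202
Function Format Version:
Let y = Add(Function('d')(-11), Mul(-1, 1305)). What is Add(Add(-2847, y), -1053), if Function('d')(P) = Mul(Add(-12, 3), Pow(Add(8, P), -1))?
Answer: -5202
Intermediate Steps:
Function('d')(P) = Mul(-9, Pow(Add(8, P), -1))
y = -1302 (y = Add(Mul(-9, Pow(Add(8, -11), -1)), Mul(-1, 1305)) = Add(Mul(-9, Pow(-3, -1)), -1305) = Add(Mul(-9, Rational(-1, 3)), -1305) = Add(3, -1305) = -1302)
Add(Add(-2847, y), -1053) = Add(Add(-2847, -1302), -1053) = Add(-4149, -1053) = -5202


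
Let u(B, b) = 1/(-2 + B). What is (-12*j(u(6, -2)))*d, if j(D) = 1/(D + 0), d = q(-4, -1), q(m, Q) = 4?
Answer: -192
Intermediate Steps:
d = 4
j(D) = 1/D
(-12*j(u(6, -2)))*d = -12/(1/(-2 + 6))*4 = -12/(1/4)*4 = -12/1/4*4 = -12*4*4 = -48*4 = -192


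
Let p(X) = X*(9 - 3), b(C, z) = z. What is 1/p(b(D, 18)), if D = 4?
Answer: 1/108 ≈ 0.0092593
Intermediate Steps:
p(X) = 6*X (p(X) = X*6 = 6*X)
1/p(b(D, 18)) = 1/(6*18) = 1/108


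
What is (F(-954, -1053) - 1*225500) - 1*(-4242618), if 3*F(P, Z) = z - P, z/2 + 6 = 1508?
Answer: 12055312/3 ≈ 4.0184e+6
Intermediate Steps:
z = 3004 (z = -12 + 2*1508 = -12 + 3016 = 3004)
F(P, Z) = 3004/3 - P/3 (F(P, Z) = (3004 - P)/3 = 3004/3 - P/3)
(F(-954, -1053) - 1*225500) - 1*(-4242618) = ((3004/3 - ⅓*(-954)) - 1*225500) - 1*(-4242618) = ((3004/3 + 318) - 225500) + 4242618 = (3958/3 - 225500) + 4242618 = -672542/3 + 4242618 = 12055312/3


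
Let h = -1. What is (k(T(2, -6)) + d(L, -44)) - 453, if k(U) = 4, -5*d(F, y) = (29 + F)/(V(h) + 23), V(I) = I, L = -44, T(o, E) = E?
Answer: -9875/22 ≈ -448.86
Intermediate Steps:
d(F, y) = -29/110 - F/110 (d(F, y) = -(29 + F)/(5*(-1 + 23)) = -(29 + F)/(5*22) = -(29/22 + F/22)/5 = -29/110 - F/110)
(k(T(2, -6)) + d(L, -44)) - 453 = (4 + (-29/110 - 1/110*(-44))) - 453 = (4 + (-29/110 + 2/5)) - 453 = (4 + 3/22) - 453 = 91/22 - 453 = -9875/22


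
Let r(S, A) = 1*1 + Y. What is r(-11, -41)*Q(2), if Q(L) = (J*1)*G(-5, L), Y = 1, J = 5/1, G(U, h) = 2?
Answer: 20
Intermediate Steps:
J = 5 (J = 5*1 = 5)
r(S, A) = 2 (r(S, A) = 1*1 + 1 = 1 + 1 = 2)
Q(L) = 10 (Q(L) = (5*1)*2 = 5*2 = 10)
r(-11, -41)*Q(2) = 2*10 = 20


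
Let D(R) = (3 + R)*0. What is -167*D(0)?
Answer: 0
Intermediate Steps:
D(R) = 0
-167*D(0) = -167*0 = 0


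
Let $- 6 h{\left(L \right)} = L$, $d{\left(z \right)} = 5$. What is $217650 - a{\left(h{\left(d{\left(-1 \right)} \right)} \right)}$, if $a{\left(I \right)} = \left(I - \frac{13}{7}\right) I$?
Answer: $\frac{54847235}{252} \approx 2.1765 \cdot 10^{5}$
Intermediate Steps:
$h{\left(L \right)} = - \frac{L}{6}$
$a{\left(I \right)} = I \left(- \frac{13}{7} + I\right)$ ($a{\left(I \right)} = \left(I - \frac{13}{7}\right) I = \left(- \frac{13}{7} + I\right) I = I \left(- \frac{13}{7} + I\right)$)
$217650 - a{\left(h{\left(d{\left(-1 \right)} \right)} \right)} = 217650 - \frac{\left(- \frac{1}{6}\right) 5 \left(-13 + 7 \left(\left(- \frac{1}{6}\right) 5\right)\right)}{7} = 217650 - \frac{1}{7} \left(- \frac{5}{6}\right) \left(-13 + 7 \left(- \frac{5}{6}\right)\right) = 217650 - \frac{1}{7} \left(- \frac{5}{6}\right) \left(-13 - \frac{35}{6}\right) = 217650 - \frac{1}{7} \left(- \frac{5}{6}\right) \left(- \frac{113}{6}\right) = 217650 - \frac{565}{252} = \frac{54847235}{252}$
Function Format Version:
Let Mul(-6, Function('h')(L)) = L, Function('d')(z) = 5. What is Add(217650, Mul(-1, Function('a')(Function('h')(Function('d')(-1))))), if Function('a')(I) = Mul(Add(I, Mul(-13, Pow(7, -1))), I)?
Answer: Rational(54847235, 252) ≈ 2.1765e+5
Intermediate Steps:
Function('h')(L) = Mul(Rational(-1, 6), L)
Function('a')(I) = Mul(I, Add(Rational(-13, 7), I)) (Function('a')(I) = Mul(Add(I, Mul(-13, Rational(1, 7))), I) = Mul(Add(I, Rational(-13, 7)), I) = Mul(Add(Rational(-13, 7), I), I) = Mul(I, Add(Rational(-13, 7), I)))
Add(217650, Mul(-1, Function('a')(Function('h')(Function('d')(-1))))) = Add(217650, Mul(-1, Mul(Rational(1, 7), Mul(Rational(-1, 6), 5), Add(-13, Mul(7, Mul(Rational(-1, 6), 5)))))) = Add(217650, Mul(-1, Mul(Rational(1, 7), Rational(-5, 6), Add(-13, Mul(7, Rational(-5, 6)))))) = Add(217650, Mul(-1, Mul(Rational(1, 7), Rational(-5, 6), Add(-13, Rational(-35, 6))))) = Add(217650, Mul(-1, Mul(Rational(1, 7), Rational(-5, 6), Rational(-113, 6)))) = Add(217650, Mul(-1, Rational(565, 252))) = Add(217650, Rational(-565, 252)) = Rational(54847235, 252)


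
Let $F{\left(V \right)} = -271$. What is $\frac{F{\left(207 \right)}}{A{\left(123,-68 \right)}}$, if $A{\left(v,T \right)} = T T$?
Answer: $- \frac{271}{4624} \approx -0.058607$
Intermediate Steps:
$A{\left(v,T \right)} = T^{2}$
$\frac{F{\left(207 \right)}}{A{\left(123,-68 \right)}} = - \frac{271}{\left(-68\right)^{2}} = - \frac{271}{4624}$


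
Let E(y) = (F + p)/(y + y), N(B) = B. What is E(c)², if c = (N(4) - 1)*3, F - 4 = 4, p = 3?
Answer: 121/324 ≈ 0.37346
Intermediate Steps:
F = 8 (F = 4 + 4 = 8)
c = 9 (c = (4 - 1)*3 = 3*3 = 9)
E(y) = 11/(2*y) (E(y) = (8 + 3)/(y + y) = 11/((2*y)) = 11*(1/(2*y)) = 11/(2*y))
E(c)² = ((11/2)/9)² = ((11/2)*(⅑))² = (11/18)² = 121/324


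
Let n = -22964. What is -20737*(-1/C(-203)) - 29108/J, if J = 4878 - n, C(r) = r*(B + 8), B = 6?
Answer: -330042245/39563482 ≈ -8.3421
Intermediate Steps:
C(r) = 14*r (C(r) = r*(6 + 8) = r*14 = 14*r)
J = 27842 (J = 4878 - 1*(-22964) = 4878 + 22964 = 27842)
-20737*(-1/C(-203)) - 29108/J = -20737/((-14*(-203))) - 29108/27842 = -20737/((-1*(-2842))) - 29108*1/27842 = -20737/2842 - 14554/13921 = -330042245/39563482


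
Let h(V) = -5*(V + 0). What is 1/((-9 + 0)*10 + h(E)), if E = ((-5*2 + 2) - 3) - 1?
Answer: -1/30 ≈ -0.033333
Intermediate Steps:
E = -12 (E = ((-10 + 2) - 3) - 1 = (-8 - 3) - 1 = -11 - 1 = -12)
h(V) = -5*V
1/((-9 + 0)*10 + h(E)) = 1/((-9 + 0)*10 - 5*(-12)) = 1/(-9*10 + 60) = 1/(-90 + 60) = 1/(-30) = -1/30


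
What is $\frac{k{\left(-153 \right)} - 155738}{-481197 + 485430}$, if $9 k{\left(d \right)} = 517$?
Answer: $- \frac{1401125}{38097} \approx -36.778$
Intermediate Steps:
$k{\left(d \right)} = \frac{517}{9}$ ($k{\left(d \right)} = \frac{1}{9} \cdot 517 = \frac{517}{9}$)
$\frac{k{\left(-153 \right)} - 155738}{-481197 + 485430} = \frac{\frac{517}{9} - 155738}{-481197 + 485430} = - \frac{1401125}{9 \cdot 4233} = \left(- \frac{1401125}{9}\right) \frac{1}{4233} = - \frac{1401125}{38097}$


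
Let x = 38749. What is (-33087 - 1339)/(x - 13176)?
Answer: -34426/25573 ≈ -1.3462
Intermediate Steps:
(-33087 - 1339)/(x - 13176) = (-33087 - 1339)/(38749 - 13176) = -34426/25573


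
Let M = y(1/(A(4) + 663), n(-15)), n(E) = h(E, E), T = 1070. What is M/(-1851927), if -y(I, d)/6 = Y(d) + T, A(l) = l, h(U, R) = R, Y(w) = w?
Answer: 2110/617309 ≈ 0.0034181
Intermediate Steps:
n(E) = E
y(I, d) = -6420 - 6*d (y(I, d) = -6*(d + 1070) = -6*(1070 + d) = -6420 - 6*d)
M = -6330 (M = -6420 - 6*(-15) = -6420 + 90 = -6330)
M/(-1851927) = -6330/(-1851927) = -6330*(-1/1851927) = 2110/617309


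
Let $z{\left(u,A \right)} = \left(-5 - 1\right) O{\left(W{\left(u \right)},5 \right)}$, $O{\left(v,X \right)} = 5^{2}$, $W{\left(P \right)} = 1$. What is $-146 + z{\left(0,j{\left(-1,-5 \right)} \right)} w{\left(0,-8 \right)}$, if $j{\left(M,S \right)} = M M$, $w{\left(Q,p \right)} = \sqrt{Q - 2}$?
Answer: $-146 - 150 i \sqrt{2} \approx -146.0 - 212.13 i$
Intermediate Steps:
$O{\left(v,X \right)} = 25$
$w{\left(Q,p \right)} = \sqrt{-2 + Q}$
$j{\left(M,S \right)} = M^{2}$
$z{\left(u,A \right)} = -150$ ($z{\left(u,A \right)} = \left(-5 - 1\right) 25 = \left(-6\right) 25 = -150$)
$-146 + z{\left(0,j{\left(-1,-5 \right)} \right)} w{\left(0,-8 \right)} = -146 - 150 \sqrt{-2 + 0} = -146 - 150 \sqrt{-2} = -146 - 150 i \sqrt{2}$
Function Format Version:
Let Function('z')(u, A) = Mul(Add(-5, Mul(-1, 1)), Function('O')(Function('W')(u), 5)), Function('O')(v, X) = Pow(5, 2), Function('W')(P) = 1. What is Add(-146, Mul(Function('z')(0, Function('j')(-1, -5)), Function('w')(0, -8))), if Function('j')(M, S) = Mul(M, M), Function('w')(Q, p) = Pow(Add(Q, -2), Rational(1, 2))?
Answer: Add(-146, Mul(-150, I, Pow(2, Rational(1, 2)))) ≈ Add(-146.00, Mul(-212.13, I))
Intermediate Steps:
Function('O')(v, X) = 25
Function('w')(Q, p) = Pow(Add(-2, Q), Rational(1, 2))
Function('j')(M, S) = Pow(M, 2)
Function('z')(u, A) = -150 (Function('z')(u, A) = Mul(Add(-5, Mul(-1, 1)), 25) = Mul(Add(-5, -1), 25) = Mul(-6, 25) = -150)
Add(-146, Mul(Function('z')(0, Function('j')(-1, -5)), Function('w')(0, -8))) = Add(-146, Mul(-150, Pow(Add(-2, 0), Rational(1, 2)))) = Add(-146, Mul(-150, Pow(-2, Rational(1, 2)))) = Add(-146, Mul(-150, Mul(I, Pow(2, Rational(1, 2))))) = Add(-146, Mul(-150, I, Pow(2, Rational(1, 2))))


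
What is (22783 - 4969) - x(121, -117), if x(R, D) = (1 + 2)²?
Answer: 17805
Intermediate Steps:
x(R, D) = 9 (x(R, D) = 3² = 9)
(22783 - 4969) - x(121, -117) = (22783 - 4969) - 1*9 = 17814 - 9 = 17805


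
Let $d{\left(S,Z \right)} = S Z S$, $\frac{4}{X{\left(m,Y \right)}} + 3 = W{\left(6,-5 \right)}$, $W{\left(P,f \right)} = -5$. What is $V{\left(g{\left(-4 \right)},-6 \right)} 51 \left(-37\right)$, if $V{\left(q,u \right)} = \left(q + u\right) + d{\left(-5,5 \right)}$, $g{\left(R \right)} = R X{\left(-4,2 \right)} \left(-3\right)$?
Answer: $-213231$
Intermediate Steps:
$X{\left(m,Y \right)} = - \frac{1}{2}$ ($X{\left(m,Y \right)} = \frac{4}{-3 - 5} = \frac{4}{-8} = 4 \left(- \frac{1}{8}\right) = - \frac{1}{2}$)
$g{\left(R \right)} = \frac{3 R}{2}$ ($g{\left(R \right)} = R \left(- \frac{1}{2}\right) \left(-3\right) = - \frac{R}{2} \left(-3\right) = \frac{3 R}{2}$)
$d{\left(S,Z \right)} = Z S^{2}$
$V{\left(q,u \right)} = 125 + q + u$ ($V{\left(q,u \right)} = \left(q + u\right) + 5 \left(-5\right)^{2} = \left(q + u\right) + 5 \cdot 25 = \left(q + u\right) + 125 = 125 + q + u$)
$V{\left(g{\left(-4 \right)},-6 \right)} 51 \left(-37\right) = \left(125 + \frac{3}{2} \left(-4\right) - 6\right) 51 \left(-37\right) = \left(125 - 6 - 6\right) 51 \left(-37\right) = 113 \cdot 51 \left(-37\right) = 5763 \left(-37\right) = -213231$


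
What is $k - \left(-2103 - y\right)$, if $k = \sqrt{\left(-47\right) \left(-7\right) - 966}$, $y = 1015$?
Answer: $3118 + 7 i \sqrt{13} \approx 3118.0 + 25.239 i$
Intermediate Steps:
$k = 7 i \sqrt{13}$ ($k = \sqrt{329 - 966} = \sqrt{-637} = 7 i \sqrt{13} \approx 25.239 i$)
$k - \left(-2103 - y\right) = 7 i \sqrt{13} - \left(-2103 - 1015\right) = 7 i \sqrt{13} - -3118 = 7 i \sqrt{13} + 3118 = 3118 + 7 i \sqrt{13}$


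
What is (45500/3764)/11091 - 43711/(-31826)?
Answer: 456557598391/332156218206 ≈ 1.3745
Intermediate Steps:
(45500/3764)/11091 - 43711/(-31826) = (45500*(1/3764))*(1/11091) - 43711*(-1/31826) = (11375/941)*(1/11091) + 43711/31826 = 11375/10436631 + 43711/31826 = 456557598391/332156218206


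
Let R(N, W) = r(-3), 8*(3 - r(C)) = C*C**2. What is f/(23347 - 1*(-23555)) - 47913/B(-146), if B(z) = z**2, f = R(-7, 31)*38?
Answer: -747350575/333254344 ≈ -2.2426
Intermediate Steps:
r(C) = 3 - C**3/8 (r(C) = 3 - C*C**2/8 = 3 - C**3/8)
R(N, W) = 51/8 (R(N, W) = 3 - 1/8*(-3)**3 = 3 - 1/8*(-27) = 3 + 27/8 = 51/8)
f = 969/4 (f = (51/8)*38 = 969/4 ≈ 242.25)
f/(23347 - 1*(-23555)) - 47913/B(-146) = 969/(4*(23347 - 1*(-23555))) - 47913/((-146)**2) = 969/(4*(23347 + 23555)) - 47913/21316 = (969/4)/46902 - 47913*1/21316 = (969/4)*(1/46902) - 47913/21316 = 323/62536 - 47913/21316 = -747350575/333254344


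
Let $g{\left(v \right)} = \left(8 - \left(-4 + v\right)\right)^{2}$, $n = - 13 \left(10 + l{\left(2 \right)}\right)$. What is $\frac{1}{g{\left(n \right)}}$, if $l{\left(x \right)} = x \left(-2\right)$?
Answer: $\frac{1}{8100} \approx 0.00012346$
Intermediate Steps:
$l{\left(x \right)} = - 2 x$
$n = -78$ ($n = - 13 \left(10 - 4\right) = \left(-13\right) 6 = -78$)
$g{\left(v \right)} = \left(12 - v\right)^{2}$ ($g{\left(v \right)} = \left(8 - \left(-4 + v\right)\right)^{2} = \left(12 - v\right)^{2}$)
$\frac{1}{g{\left(n \right)}} = \frac{1}{\left(-12 - 78\right)^{2}} = \frac{1}{\left(-90\right)^{2}} = \frac{1}{8100}$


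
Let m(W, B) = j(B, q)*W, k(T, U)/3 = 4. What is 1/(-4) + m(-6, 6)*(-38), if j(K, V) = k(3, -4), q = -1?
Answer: 10943/4 ≈ 2735.8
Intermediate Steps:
k(T, U) = 12 (k(T, U) = 3*4 = 12)
j(K, V) = 12
m(W, B) = 12*W
1/(-4) + m(-6, 6)*(-38) = 1/(-4) + (12*(-6))*(-38) = -1/4 - 72*(-38) = -1/4 + 2736 = 10943/4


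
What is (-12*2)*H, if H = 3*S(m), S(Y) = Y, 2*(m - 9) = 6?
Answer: -864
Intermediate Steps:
m = 12 (m = 9 + (½)*6 = 9 + 3 = 12)
H = 36 (H = 3*12 = 36)
(-12*2)*H = -12*2*36 = -2*12*36 = -24*36 = -864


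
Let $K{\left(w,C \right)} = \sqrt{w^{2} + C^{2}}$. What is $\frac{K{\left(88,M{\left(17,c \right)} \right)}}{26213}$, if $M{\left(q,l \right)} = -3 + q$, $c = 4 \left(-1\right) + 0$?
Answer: $\frac{2 \sqrt{1985}}{26213} \approx 0.0033993$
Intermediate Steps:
$c = -4$ ($c = -4 + 0 = -4$)
$K{\left(w,C \right)} = \sqrt{C^{2} + w^{2}}$
$\frac{K{\left(88,M{\left(17,c \right)} \right)}}{26213} = \frac{\sqrt{\left(-3 + 17\right)^{2} + 88^{2}}}{26213} = \sqrt{14^{2} + 7744} \cdot \frac{1}{26213} = \sqrt{196 + 7744} \cdot \frac{1}{26213} = \sqrt{7940} \cdot \frac{1}{26213} = 2 \sqrt{1985} \cdot \frac{1}{26213} = \frac{2 \sqrt{1985}}{26213}$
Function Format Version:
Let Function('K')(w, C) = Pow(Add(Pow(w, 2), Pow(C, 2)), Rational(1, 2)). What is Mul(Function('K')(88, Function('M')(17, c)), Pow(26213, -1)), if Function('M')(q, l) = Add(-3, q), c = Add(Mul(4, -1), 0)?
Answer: Mul(Rational(2, 26213), Pow(1985, Rational(1, 2))) ≈ 0.0033993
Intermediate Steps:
c = -4 (c = Add(-4, 0) = -4)
Function('K')(w, C) = Pow(Add(Pow(C, 2), Pow(w, 2)), Rational(1, 2))
Mul(Function('K')(88, Function('M')(17, c)), Pow(26213, -1)) = Mul(Pow(Add(Pow(Add(-3, 17), 2), Pow(88, 2)), Rational(1, 2)), Pow(26213, -1)) = Mul(Pow(Add(Pow(14, 2), 7744), Rational(1, 2)), Rational(1, 26213)) = Mul(Pow(Add(196, 7744), Rational(1, 2)), Rational(1, 26213)) = Mul(Pow(7940, Rational(1, 2)), Rational(1, 26213)) = Mul(Mul(2, Pow(1985, Rational(1, 2))), Rational(1, 26213)) = Mul(Rational(2, 26213), Pow(1985, Rational(1, 2)))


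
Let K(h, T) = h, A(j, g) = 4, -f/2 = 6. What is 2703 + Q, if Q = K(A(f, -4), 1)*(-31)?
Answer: 2579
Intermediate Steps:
f = -12 (f = -2*6 = -12)
Q = -124 (Q = 4*(-31) = -124)
2703 + Q = 2703 - 124 = 2579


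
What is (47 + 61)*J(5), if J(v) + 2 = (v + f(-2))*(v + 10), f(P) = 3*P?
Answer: -1836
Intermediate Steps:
J(v) = -2 + (-6 + v)*(10 + v) (J(v) = -2 + (v + 3*(-2))*(v + 10) = -2 + (v - 6)*(10 + v) = -2 + (-6 + v)*(10 + v))
(47 + 61)*J(5) = (47 + 61)*(-62 + 5² + 4*5) = 108*(-62 + 25 + 20) = 108*(-17) = -1836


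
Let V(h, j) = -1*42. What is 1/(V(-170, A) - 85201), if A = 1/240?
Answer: -1/85243 ≈ -1.1731e-5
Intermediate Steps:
A = 1/240 ≈ 0.0041667
V(h, j) = -42
1/(V(-170, A) - 85201) = 1/(-42 - 85201) = 1/(-85243) = -1/85243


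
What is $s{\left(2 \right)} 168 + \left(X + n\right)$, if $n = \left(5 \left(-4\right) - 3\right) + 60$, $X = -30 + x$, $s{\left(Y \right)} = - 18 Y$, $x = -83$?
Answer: $-6124$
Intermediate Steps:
$X = -113$ ($X = -30 - 83 = -113$)
$n = 37$ ($n = \left(-20 - 3\right) + 60 = -23 + 60 = 37$)
$s{\left(2 \right)} 168 + \left(X + n\right) = \left(-18\right) 2 \cdot 168 + \left(-113 + 37\right) = \left(-36\right) 168 - 76 = -6048 - 76 = -6124$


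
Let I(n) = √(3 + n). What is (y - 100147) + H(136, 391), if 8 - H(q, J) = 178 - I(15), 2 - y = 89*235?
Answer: -121230 + 3*√2 ≈ -1.2123e+5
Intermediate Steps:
y = -20913 (y = 2 - 89*235 = 2 - 1*20915 = 2 - 20915 = -20913)
H(q, J) = -170 + 3*√2 (H(q, J) = 8 - (178 - √(3 + 15)) = 8 - (178 - √18) = 8 - (178 - 3*√2) = 8 + (-178 + 3*√2) = -170 + 3*√2)
(y - 100147) + H(136, 391) = (-20913 - 100147) + (-170 + 3*√2) = -121060 + (-170 + 3*√2) = -121230 + 3*√2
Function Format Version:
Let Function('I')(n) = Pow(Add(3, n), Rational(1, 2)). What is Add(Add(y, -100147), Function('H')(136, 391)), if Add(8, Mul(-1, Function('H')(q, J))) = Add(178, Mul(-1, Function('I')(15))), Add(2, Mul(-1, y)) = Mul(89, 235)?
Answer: Add(-121230, Mul(3, Pow(2, Rational(1, 2)))) ≈ -1.2123e+5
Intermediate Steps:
y = -20913 (y = Add(2, Mul(-1, Mul(89, 235))) = Add(2, Mul(-1, 20915)) = Add(2, -20915) = -20913)
Function('H')(q, J) = Add(-170, Mul(3, Pow(2, Rational(1, 2)))) (Function('H')(q, J) = Add(8, Mul(-1, Add(178, Mul(-1, Pow(Add(3, 15), Rational(1, 2)))))) = Add(8, Mul(-1, Add(178, Mul(-1, Pow(18, Rational(1, 2)))))) = Add(8, Mul(-1, Add(178, Mul(-1, Mul(3, Pow(2, Rational(1, 2))))))) = Add(8, Mul(-1, Add(178, Mul(-3, Pow(2, Rational(1, 2)))))) = Add(8, Add(-178, Mul(3, Pow(2, Rational(1, 2))))) = Add(-170, Mul(3, Pow(2, Rational(1, 2)))))
Add(Add(y, -100147), Function('H')(136, 391)) = Add(Add(-20913, -100147), Add(-170, Mul(3, Pow(2, Rational(1, 2))))) = Add(-121060, Add(-170, Mul(3, Pow(2, Rational(1, 2))))) = Add(-121230, Mul(3, Pow(2, Rational(1, 2))))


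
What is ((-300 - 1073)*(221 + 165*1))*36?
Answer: -19079208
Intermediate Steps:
((-300 - 1073)*(221 + 165*1))*36 = -1373*(221 + 165)*36 = -1373*386*36 = -529978*36 = -19079208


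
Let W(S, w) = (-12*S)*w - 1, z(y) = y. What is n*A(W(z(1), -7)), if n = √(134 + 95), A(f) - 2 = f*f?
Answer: 6891*√229 ≈ 1.0428e+5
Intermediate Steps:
W(S, w) = -1 - 12*S*w (W(S, w) = -12*S*w - 1 = -1 - 12*S*w)
A(f) = 2 + f² (A(f) = 2 + f*f = 2 + f²)
n = √229 ≈ 15.133
n*A(W(z(1), -7)) = √229*(2 + (-1 - 12*1*(-7))²) = √229*(2 + (-1 + 84)²) = √229*(2 + 83²) = √229*(2 + 6889) = √229*6891 = 6891*√229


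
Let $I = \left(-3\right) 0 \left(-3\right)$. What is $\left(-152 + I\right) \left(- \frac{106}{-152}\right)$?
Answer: $-106$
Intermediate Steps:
$I = 0$ ($I = 0 \left(-3\right) = 0$)
$\left(-152 + I\right) \left(- \frac{106}{-152}\right) = \left(-152 + 0\right) \left(- \frac{106}{-152}\right) = - 152 \left(\left(-106\right) \left(- \frac{1}{152}\right)\right) = \left(-152\right) \frac{53}{76} = -106$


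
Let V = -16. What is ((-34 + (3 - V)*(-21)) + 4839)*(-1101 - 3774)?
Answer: -21479250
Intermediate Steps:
((-34 + (3 - V)*(-21)) + 4839)*(-1101 - 3774) = ((-34 + (3 - 1*(-16))*(-21)) + 4839)*(-1101 - 3774) = ((-34 + (3 + 16)*(-21)) + 4839)*(-4875) = ((-34 + 19*(-21)) + 4839)*(-4875) = ((-34 - 399) + 4839)*(-4875) = (-433 + 4839)*(-4875) = 4406*(-4875) = -21479250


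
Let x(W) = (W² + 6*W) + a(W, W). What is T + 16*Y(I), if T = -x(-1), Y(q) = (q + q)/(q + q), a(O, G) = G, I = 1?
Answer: 22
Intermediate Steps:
Y(q) = 1 (Y(q) = (2*q)/((2*q)) = (2*q)*(1/(2*q)) = 1)
x(W) = W² + 7*W (x(W) = (W² + 6*W) + W = W² + 7*W)
T = 6 (T = -(-1)*(7 - 1) = -(-1)*6 = -1*(-6) = 6)
T + 16*Y(I) = 6 + 16*1 = 6 + 16 = 22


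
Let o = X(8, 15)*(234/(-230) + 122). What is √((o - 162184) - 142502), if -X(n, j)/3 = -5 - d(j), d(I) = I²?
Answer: 2*I*√55302 ≈ 470.33*I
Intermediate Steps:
X(n, j) = 15 + 3*j² (X(n, j) = -3*(-5 - j²) = 15 + 3*j²)
o = 83478 (o = (15 + 3*15²)*(234/(-230) + 122) = (15 + 3*225)*(234*(-1/230) + 122) = (15 + 675)*(-117/115 + 122) = 690*(13913/115) = 83478)
√((o - 162184) - 142502) = √((83478 - 162184) - 142502) = √(-78706 - 142502) = √(-221208) = 2*I*√55302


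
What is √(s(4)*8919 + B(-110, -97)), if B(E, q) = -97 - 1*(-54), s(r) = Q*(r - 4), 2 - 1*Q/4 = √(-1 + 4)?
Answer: I*√43 ≈ 6.5574*I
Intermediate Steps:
Q = 8 - 4*√3 (Q = 8 - 4*√(-1 + 4) = 8 - 4*√3 ≈ 1.0718)
s(r) = (-4 + r)*(8 - 4*√3) (s(r) = (8 - 4*√3)*(r - 4) = (8 - 4*√3)*(-4 + r) = (-4 + r)*(8 - 4*√3))
B(E, q) = -43 (B(E, q) = -97 + 54 = -43)
√(s(4)*8919 + B(-110, -97)) = √((4*(-4 + 4)*(2 - √3))*8919 - 43) = √((4*0*(2 - √3))*8919 - 43) = √(0*8919 - 43) = √(0 - 43) = √(-43) = I*√43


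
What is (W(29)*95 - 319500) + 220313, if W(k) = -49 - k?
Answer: -106597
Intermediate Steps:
(W(29)*95 - 319500) + 220313 = ((-49 - 1*29)*95 - 319500) + 220313 = ((-49 - 29)*95 - 319500) + 220313 = (-78*95 - 319500) + 220313 = (-7410 - 319500) + 220313 = -326910 + 220313 = -106597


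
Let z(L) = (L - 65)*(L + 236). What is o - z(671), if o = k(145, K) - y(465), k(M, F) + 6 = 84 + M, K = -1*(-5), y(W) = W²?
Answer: -765644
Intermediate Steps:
K = 5
z(L) = (-65 + L)*(236 + L)
k(M, F) = 78 + M (k(M, F) = -6 + (84 + M) = 78 + M)
o = -216002 (o = (78 + 145) - 1*465² = 223 - 1*216225 = 223 - 216225 = -216002)
o - z(671) = -216002 - (-15340 + 671² + 171*671) = -216002 - (-15340 + 450241 + 114741) = -216002 - 1*549642 = -216002 - 549642 = -765644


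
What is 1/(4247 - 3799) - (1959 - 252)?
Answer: -764735/448 ≈ -1707.0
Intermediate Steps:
1/(4247 - 3799) - (1959 - 252) = 1/448 - 1*1707 = 1/448 - 1707 = -764735/448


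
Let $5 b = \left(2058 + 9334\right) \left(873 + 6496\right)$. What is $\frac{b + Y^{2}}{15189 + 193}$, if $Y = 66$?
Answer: $\frac{41984714}{38455} \approx 1091.8$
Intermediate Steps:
$b = \frac{83947648}{5}$ ($b = \frac{\left(2058 + 9334\right) \left(873 + 6496\right)}{5} = \frac{11392 \cdot 7369}{5} = \frac{1}{5} \cdot 83947648 = \frac{83947648}{5} \approx 1.679 \cdot 10^{7}$)
$\frac{b + Y^{2}}{15189 + 193} = \frac{\frac{83947648}{5} + 66^{2}}{15189 + 193} = \frac{\frac{83947648}{5} + 4356}{15382} = \frac{83969428}{5} \cdot \frac{1}{15382} = \frac{41984714}{38455}$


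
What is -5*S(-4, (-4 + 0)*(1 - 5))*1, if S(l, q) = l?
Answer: 20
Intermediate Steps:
-5*S(-4, (-4 + 0)*(1 - 5))*1 = -5*(-4)*1 = 20*1 = 20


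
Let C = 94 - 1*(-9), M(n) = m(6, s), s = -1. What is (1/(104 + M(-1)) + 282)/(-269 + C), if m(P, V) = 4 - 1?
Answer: -30175/17762 ≈ -1.6989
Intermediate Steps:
m(P, V) = 3
M(n) = 3
C = 103 (C = 94 + 9 = 103)
(1/(104 + M(-1)) + 282)/(-269 + C) = (1/(104 + 3) + 282)/(-269 + 103) = (1/107 + 282)/(-166) = (1/107 + 282)*(-1/166) = (30175/107)*(-1/166) = -30175/17762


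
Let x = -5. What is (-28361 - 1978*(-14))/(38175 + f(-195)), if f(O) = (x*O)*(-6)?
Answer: -223/10775 ≈ -0.020696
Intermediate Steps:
f(O) = 30*O (f(O) = -5*O*(-6) = 30*O)
(-28361 - 1978*(-14))/(38175 + f(-195)) = (-28361 - 1978*(-14))/(38175 + 30*(-195)) = (-28361 + 27692)/(38175 - 5850) = -669/32325 = -669*1/32325 = -223/10775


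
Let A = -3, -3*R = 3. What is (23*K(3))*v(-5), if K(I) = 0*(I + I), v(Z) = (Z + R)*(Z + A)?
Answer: 0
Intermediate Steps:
R = -1 (R = -⅓*3 = -1)
v(Z) = (-1 + Z)*(-3 + Z) (v(Z) = (Z - 1)*(Z - 3) = (-1 + Z)*(-3 + Z))
K(I) = 0 (K(I) = 0*(2*I) = 0)
(23*K(3))*v(-5) = (23*0)*(3 + (-5)² - 4*(-5)) = 0*(3 + 25 + 20) = 0*48 = 0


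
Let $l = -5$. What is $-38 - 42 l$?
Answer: $172$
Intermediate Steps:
$-38 - 42 l = -38 - -210 = -38 + 210 = 172$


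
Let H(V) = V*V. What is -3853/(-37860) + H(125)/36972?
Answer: 15291992/29161665 ≈ 0.52439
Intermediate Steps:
H(V) = V**2
-3853/(-37860) + H(125)/36972 = -3853/(-37860) + 125**2/36972 = -3853*(-1/37860) + 15625*(1/36972) = 3853/37860 + 15625/36972 = 15291992/29161665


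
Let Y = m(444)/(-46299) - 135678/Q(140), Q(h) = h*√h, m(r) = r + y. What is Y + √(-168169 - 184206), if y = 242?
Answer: -686/46299 - 67839*√35/4900 + 5*I*√14095 ≈ -81.921 + 593.61*I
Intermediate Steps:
m(r) = 242 + r (m(r) = r + 242 = 242 + r)
Q(h) = h^(3/2)
Y = -686/46299 - 67839*√35/4900 (Y = (242 + 444)/(-46299) - 135678*√35/9800 = 686*(-1/46299) - 135678*√35/9800 = -686/46299 - 67839*√35/4900 ≈ -81.921)
Y + √(-168169 - 184206) = (-686/46299 - 67839*√35/4900) + √(-168169 - 184206) = (-686/46299 - 67839*√35/4900) + √(-352375) = (-686/46299 - 67839*√35/4900) + 5*I*√14095 = -686/46299 - 67839*√35/4900 + 5*I*√14095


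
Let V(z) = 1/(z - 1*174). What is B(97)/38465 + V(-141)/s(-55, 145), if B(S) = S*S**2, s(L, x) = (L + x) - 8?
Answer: 134710315/5677434 ≈ 23.727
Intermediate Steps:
s(L, x) = -8 + L + x
V(z) = 1/(-174 + z) (V(z) = 1/(z - 174) = 1/(-174 + z))
B(S) = S**3
B(97)/38465 + V(-141)/s(-55, 145) = 97**3/38465 + 1/((-174 - 141)*(-8 - 55 + 145)) = 912673*(1/38465) + 1/(-315*82) = 912673/38465 - 1/315*1/82 = 912673/38465 - 1/25830 = 134710315/5677434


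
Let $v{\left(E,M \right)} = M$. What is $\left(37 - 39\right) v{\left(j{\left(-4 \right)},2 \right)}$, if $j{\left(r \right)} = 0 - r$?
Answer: $-4$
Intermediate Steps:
$j{\left(r \right)} = - r$
$\left(37 - 39\right) v{\left(j{\left(-4 \right)},2 \right)} = \left(37 - 39\right) 2 = \left(-2\right) 2 = -4$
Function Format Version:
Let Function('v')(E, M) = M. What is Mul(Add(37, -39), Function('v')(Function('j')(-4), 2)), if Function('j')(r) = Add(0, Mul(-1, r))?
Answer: -4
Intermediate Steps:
Function('j')(r) = Mul(-1, r)
Mul(Add(37, -39), Function('v')(Function('j')(-4), 2)) = Mul(Add(37, -39), 2) = Mul(-2, 2) = -4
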